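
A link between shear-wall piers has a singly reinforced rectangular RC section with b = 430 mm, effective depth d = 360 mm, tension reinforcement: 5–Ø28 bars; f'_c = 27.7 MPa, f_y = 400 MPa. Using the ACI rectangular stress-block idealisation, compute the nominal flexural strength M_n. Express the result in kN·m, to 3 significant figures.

M_n ≈ 369 kN·m

A_s = 5 × 616 = 3080 mm².
T = A_s f_y = 3080 × 400 = 1232000 N = 1232 kN.
From C = T: a = T/(0.85 f'_c b) = 1232000/(0.85 × 27.7 × 430) = 121.69 mm.
M_n = T(d − a/2) = 1232 kN × (360 − 60.845) mm = 368.56 kN·m.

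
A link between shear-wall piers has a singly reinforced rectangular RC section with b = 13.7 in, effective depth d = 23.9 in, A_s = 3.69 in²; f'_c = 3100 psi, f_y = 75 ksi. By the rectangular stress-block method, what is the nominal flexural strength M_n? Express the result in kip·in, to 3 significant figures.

M_n ≈ 5550 kip·in

T = A_s f_y = 3.69 × 75 = 276.75 kips.
a = T/(0.85 f'_c b) = 276.75/(0.85 × 3.1 × 13.7) = 7.666 in.
M_n = T(d − a/2) = 276.75 × (23.9 − 3.833) = 5553.5 kip·in.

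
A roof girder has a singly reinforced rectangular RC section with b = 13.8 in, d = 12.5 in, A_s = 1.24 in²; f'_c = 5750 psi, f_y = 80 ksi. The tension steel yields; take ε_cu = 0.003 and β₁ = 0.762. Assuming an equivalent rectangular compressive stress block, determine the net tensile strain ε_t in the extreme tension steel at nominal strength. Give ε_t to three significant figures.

a = A_s f_y/(0.85 f'_c b) = 1.471 in.
β₁ = 0.762, so c = a/β₁ = 1.471/0.762 = 1.930 in.
From the linear strain diagram with ε_cu = 0.003: ε_t = 0.003 (d − c)/c = 0.003 × (12.5 − 1.930)/1.930 = 0.0164.
Since ε_t ≥ 0.005, the section is tension-controlled.

ε_t ≈ 0.0164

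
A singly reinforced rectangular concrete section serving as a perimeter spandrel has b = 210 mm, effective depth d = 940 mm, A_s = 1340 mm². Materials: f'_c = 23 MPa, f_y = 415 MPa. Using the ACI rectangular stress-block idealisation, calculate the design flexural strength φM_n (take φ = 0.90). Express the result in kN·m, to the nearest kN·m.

T = A_s f_y = 1340 × 415 = 556100 N = 556.1 kN.
From C = T: a = T/(0.85 f'_c b) = 556100/(0.85 × 23 × 210) = 135.45 mm.
M_n = T(d − a/2) = 556.1 kN × (940 − 67.725) mm = 485.07 kN·m.
φM_n = 0.90 × 485.07 = 436.56 kN·m.

φM_n ≈ 437 kN·m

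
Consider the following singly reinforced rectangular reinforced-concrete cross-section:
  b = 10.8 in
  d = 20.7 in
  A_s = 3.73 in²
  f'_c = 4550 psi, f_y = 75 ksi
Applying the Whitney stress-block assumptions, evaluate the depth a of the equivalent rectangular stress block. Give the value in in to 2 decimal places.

a ≈ 6.70 in

T = A_s f_y = 3.73 × 75 = 279.75 kips.
a = T/(0.85 f'_c b) = 279.75/(0.85 × 4.55 × 10.8) = 6.70 in.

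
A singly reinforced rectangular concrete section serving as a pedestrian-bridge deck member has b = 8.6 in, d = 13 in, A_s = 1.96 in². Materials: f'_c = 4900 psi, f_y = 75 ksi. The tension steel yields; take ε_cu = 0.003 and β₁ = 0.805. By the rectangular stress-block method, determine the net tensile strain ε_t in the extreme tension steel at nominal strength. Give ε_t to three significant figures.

a = A_s f_y/(0.85 f'_c b) = 4.104 in.
β₁ = 0.805, so c = a/β₁ = 4.104/0.805 = 5.098 in.
From the linear strain diagram with ε_cu = 0.003: ε_t = 0.003 (d − c)/c = 0.003 × (13 − 5.098)/5.098 = 0.00465.
ε_t is between 0.004 and 0.005 — transition zone.

ε_t ≈ 0.00465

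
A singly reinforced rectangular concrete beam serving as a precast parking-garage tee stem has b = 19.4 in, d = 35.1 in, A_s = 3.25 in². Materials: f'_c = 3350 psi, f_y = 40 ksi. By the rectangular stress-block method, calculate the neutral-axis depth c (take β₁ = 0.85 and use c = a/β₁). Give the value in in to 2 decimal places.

T = A_s f_y = 3.25 × 40 = 130 kips.
a = T/(0.85 f'_c b) = 130/(0.85 × 3.35 × 19.4) = 2.3533 in.
With β₁ = 0.85, c = a/β₁ = 2.3533/0.85 = 2.77 in.

c ≈ 2.77 in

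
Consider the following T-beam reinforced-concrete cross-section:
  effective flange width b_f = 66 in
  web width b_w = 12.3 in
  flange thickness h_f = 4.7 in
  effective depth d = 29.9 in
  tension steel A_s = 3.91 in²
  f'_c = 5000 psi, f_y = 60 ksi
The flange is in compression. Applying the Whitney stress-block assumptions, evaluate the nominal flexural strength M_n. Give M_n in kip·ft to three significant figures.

Tension: T = A_s f_y = 3.91 × 60 = 234.6 kips.
Try a within the flange: a = T/(0.85 f'_c b_f) = 234.6/(0.85 × 5 × 66) = 0.836 in.
Since a = 0.836 ≤ h_f = 4.7 in, the stress block lies entirely in the flange; analyse as a rectangular beam of width b_f.
M_n = T(d − a/2) = 234.6 × (29.9 − 0.418) = 6916.5 kip·in.
M_n = 6916.5/12 = 576.38 kip·ft.

M_n ≈ 576 kip·ft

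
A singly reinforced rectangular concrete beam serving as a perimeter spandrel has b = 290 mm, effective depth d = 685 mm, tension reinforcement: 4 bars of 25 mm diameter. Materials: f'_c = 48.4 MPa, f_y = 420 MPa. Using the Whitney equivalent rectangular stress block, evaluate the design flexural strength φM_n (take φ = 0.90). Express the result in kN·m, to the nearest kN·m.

A_s = 4 × 491 = 1964 mm².
T = A_s f_y = 1964 × 420 = 824880 N = 824.88 kN.
From C = T: a = T/(0.85 f'_c b) = 824880/(0.85 × 48.4 × 290) = 69.14 mm.
M_n = T(d − a/2) = 824.88 kN × (685 − 34.57) mm = 536.53 kN·m.
φM_n = 0.90 × 536.53 = 482.88 kN·m.

φM_n ≈ 483 kN·m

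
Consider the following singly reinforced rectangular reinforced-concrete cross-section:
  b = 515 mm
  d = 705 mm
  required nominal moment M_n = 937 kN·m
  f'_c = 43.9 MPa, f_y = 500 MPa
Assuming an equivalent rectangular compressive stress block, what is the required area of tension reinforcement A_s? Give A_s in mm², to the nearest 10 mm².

With M_n = 0.85 f'_c a b (d − a/2), solve the quadratic for a:
a = d − √(d² − 2M_n/(0.85 f'_c b)) = 705 − √(705² − 2 × 937×10⁶/(0.85 × 43.9 × 515)) = 72.93 mm.
A_s = 0.85 f'_c a b / f_y = 0.85 × 43.9 × 72.93 × 515 / 500 = 2803.0 mm².

A_s ≈ 2800 mm²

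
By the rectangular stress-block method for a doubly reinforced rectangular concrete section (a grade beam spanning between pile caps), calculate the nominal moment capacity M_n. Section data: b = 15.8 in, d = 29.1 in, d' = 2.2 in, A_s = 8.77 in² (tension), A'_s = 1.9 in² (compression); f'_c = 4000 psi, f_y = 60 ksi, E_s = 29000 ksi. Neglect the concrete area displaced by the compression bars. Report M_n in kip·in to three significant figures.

Assume both steels yield.
a = (A_s − A'_s) f_y/(0.85 f'_c b) = (8.77 − 1.9) × 60/(0.85 × 4 × 15.8) = 7.673 in.
c = a/β₁ = 7.673/0.85 = 9.027 in; ε'_s = 0.003(c − d')/c = 0.0023 ≥ ε_y = 0.0021, so the compression steel yields.
M_n = (A_s − A'_s) f_y (d − a/2) + A'_s f_y (d − d') = 412.2 × (29.1 − 3.8365) + 114 × (29.1 − 2.2) = 10413.6 + 3066.6 = 13480.2 kip·in.

M_n ≈ 13500 kip·in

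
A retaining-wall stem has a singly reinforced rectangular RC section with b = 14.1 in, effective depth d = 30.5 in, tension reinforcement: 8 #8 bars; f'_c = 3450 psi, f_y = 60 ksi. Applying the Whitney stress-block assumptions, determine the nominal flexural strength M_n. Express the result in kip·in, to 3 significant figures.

A_s = 8 × 0.79 = 6.32 in².
T = A_s f_y = 6.32 × 60 = 379.2 kips.
a = T/(0.85 f'_c b) = 379.2/(0.85 × 3.45 × 14.1) = 9.171 in.
M_n = T(d − a/2) = 379.2 × (30.5 − 4.5855) = 9826.8 kip·in.

M_n ≈ 9830 kip·in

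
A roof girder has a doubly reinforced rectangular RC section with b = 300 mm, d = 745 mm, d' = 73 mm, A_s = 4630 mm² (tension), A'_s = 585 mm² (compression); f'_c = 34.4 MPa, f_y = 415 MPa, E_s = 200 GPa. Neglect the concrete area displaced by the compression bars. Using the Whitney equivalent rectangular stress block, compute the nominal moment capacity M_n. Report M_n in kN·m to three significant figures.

Assume both tension and compression steel yield.
Net tension couple steel: A_s − A'_s = 4045 mm².
a = (A_s − A'_s) f_y / (0.85 f'_c b) = 1678675/(0.85 × 34.4 × 300) = 191.37 mm.
c = a/β₁ = 191.37/0.804 = 238.02 mm; ε'_s = 0.003(c − d')/c = 0.0021 ≥ f_y/E_s = 0.0021, so compression steel does yield.
M_n = (A_s − A'_s) f_y (d − a/2) + A'_s f_y (d − d') = [1678675 × (745 − 95.685) + 242775 × (745 − 73)] × 10⁻⁶ = 1089.99 + 163.14 = 1253.13 kN·m.

M_n ≈ 1250 kN·m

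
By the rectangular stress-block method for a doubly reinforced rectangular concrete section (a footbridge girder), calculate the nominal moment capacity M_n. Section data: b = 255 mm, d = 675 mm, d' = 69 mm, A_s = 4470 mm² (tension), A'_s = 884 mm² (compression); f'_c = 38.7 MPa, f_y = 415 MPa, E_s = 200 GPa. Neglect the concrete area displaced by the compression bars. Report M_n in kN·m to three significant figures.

M_n ≈ 1090 kN·m

Assume both tension and compression steel yield.
Net tension couple steel: A_s − A'_s = 3586 mm².
a = (A_s − A'_s) f_y / (0.85 f'_c b) = 1488190/(0.85 × 38.7 × 255) = 177.41 mm.
c = a/β₁ = 177.41/0.774 = 229.21 mm; ε'_s = 0.003(c − d')/c = 0.0021 ≥ f_y/E_s = 0.0021, so compression steel does yield.
M_n = (A_s − A'_s) f_y (d − a/2) + A'_s f_y (d − d') = [1488190 × (675 − 88.705) + 366860 × (675 − 69)] × 10⁻⁶ = 872.52 + 222.32 = 1094.84 kN·m.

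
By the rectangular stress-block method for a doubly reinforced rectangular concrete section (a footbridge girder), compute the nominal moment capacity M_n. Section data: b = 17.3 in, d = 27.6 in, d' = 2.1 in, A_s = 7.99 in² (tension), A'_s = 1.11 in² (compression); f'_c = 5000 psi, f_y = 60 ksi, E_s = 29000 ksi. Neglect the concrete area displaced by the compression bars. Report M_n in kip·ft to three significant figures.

M_n ≈ 994 kip·ft

Assume both steels yield.
a = (A_s − A'_s) f_y/(0.85 f'_c b) = (7.99 − 1.11) × 60/(0.85 × 5 × 17.3) = 5.614 in.
c = a/β₁ = 5.614/0.8 = 7.018 in; ε'_s = 0.003(c − d')/c = 0.0021 ≥ ε_y = 0.0021, so the compression steel yields.
M_n = (A_s − A'_s) f_y (d − a/2) + A'_s f_y (d − d') = 412.8 × (27.6 − 2.807) + 66.6 × (27.6 − 2.1) = 10234.6 + 1698.3 = 11932.9 kip·in = 11932.9/12 = 994.41 kip·ft.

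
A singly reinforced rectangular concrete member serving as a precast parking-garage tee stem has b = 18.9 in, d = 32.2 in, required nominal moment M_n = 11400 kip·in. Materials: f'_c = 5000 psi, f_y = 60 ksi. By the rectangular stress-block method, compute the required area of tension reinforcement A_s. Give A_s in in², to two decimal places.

A_s ≈ 6.37 in²

From M_n = 0.85 f'_c a b (d − a/2):
a = d − √(d² − 2M_n/(0.85 f'_c b)) = 32.2 − √(32.2² − 2 × 11400/(0.85 × 5 × 18.9)) = 4.759 in.
A_s = 0.85 f'_c a b / f_y = 0.85 × 5 × 4.759 × 18.9 / 60 = 6.371 in².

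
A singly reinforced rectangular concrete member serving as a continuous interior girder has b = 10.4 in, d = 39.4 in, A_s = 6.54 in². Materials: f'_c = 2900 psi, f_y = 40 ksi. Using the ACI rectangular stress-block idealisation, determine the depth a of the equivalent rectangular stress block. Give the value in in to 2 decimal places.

T = A_s f_y = 6.54 × 40 = 261.6 kips.
a = T/(0.85 f'_c b) = 261.6/(0.85 × 2.9 × 10.4) = 10.20 in.

a ≈ 10.20 in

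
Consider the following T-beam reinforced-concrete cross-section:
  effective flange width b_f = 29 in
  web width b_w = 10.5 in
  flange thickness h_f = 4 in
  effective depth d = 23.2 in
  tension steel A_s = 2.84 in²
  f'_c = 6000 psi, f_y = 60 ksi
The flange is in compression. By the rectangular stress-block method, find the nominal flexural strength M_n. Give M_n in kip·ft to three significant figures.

Tension: T = A_s f_y = 2.84 × 60 = 170.4 kips.
Try a within the flange: a = T/(0.85 f'_c b_f) = 170.4/(0.85 × 6 × 29) = 1.152 in.
Since a = 1.152 ≤ h_f = 4 in, the stress block lies entirely in the flange; analyse as a rectangular beam of width b_f.
M_n = T(d − a/2) = 170.4 × (23.2 − 0.576) = 3855.1 kip·in.
M_n = 3855.1/12 = 321.26 kip·ft.

M_n ≈ 321 kip·ft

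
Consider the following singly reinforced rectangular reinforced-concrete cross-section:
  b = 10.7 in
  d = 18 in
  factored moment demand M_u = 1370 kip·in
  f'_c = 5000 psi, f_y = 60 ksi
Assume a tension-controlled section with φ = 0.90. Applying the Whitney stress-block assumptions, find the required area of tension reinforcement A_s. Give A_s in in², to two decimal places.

M_n = M_u/φ = 1370/0.90 = 1522.22 kip·in.
From M_n = 0.85 f'_c a b (d − a/2):
a = d − √(d² − 2M_n/(0.85 f'_c b)) = 18 − √(18² − 2 × 1522.22/(0.85 × 5 × 10.7)) = 1.967 in.
A_s = 0.85 f'_c a b / f_y = 0.85 × 5 × 1.967 × 10.7 / 60 = 1.491 in².

A_s ≈ 1.49 in²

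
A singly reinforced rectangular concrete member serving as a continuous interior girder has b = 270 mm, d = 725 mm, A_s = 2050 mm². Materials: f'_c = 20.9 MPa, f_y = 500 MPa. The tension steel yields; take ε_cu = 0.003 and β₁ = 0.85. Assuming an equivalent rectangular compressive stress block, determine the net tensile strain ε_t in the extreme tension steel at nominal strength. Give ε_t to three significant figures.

a = A_s f_y/(0.85 f'_c b) = 213.70 mm.
β₁ = 0.85, so c = a/β₁ = 213.70/0.85 = 251.41 mm.
From the linear strain diagram with ε_cu = 0.003: ε_t = 0.003 (d − c)/c = 0.003 × (725 − 251.41)/251.41 = 0.00565.
Since ε_t ≥ 0.005, the section is tension-controlled.

ε_t ≈ 0.00565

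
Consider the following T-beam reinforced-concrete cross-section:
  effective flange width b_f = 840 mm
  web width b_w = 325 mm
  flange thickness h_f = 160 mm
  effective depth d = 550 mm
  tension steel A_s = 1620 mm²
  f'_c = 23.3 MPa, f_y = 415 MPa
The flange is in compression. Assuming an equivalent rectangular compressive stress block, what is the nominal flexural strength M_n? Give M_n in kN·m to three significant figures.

M_n ≈ 356 kN·m

Tension: T = A_s f_y = 1620 × 415 = 672300 N.
Try a within the flange: a = T/(0.85 f'_c b_f) = 672300/(0.85 × 23.3 × 840) = 40.41 mm.
Since a = 40.41 ≤ h_f = 160 mm, the stress block lies entirely in the flange; analyse as a rectangular beam of width b_f.
M_n = T(d − a/2) = 672300 × (550 − 20.205) = 356.18 × 10⁶ N·mm.
M_n = 356.18 kN·m.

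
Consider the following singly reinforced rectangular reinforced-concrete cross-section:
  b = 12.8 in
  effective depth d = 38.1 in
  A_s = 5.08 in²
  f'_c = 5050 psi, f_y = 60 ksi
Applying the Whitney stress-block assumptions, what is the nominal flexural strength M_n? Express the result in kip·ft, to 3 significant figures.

T = A_s f_y = 5.08 × 60 = 304.8 kips.
a = T/(0.85 f'_c b) = 304.8/(0.85 × 5.05 × 12.8) = 5.547 in.
M_n = T(d − a/2) = 304.8 × (38.1 − 2.7735) = 10767.5 kip·in = 10767.5/12 = 897.29 kip·ft.

M_n ≈ 897 kip·ft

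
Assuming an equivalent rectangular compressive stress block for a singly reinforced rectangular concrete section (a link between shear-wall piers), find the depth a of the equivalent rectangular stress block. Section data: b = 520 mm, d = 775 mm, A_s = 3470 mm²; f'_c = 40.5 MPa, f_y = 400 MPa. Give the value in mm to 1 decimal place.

a ≈ 77.5 mm

T = A_s f_y = 3470 × 400 = 1388000 N = 1388 kN.
Setting C = 0.85 f'_c a b equal to T: a = 1388000/(0.85 × 40.5 × 520) = 77.5 mm.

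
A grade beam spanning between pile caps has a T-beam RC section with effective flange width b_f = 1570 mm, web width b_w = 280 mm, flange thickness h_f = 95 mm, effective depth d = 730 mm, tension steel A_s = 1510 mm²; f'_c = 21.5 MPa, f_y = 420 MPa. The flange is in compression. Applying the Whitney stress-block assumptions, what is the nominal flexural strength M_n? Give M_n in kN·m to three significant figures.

M_n ≈ 456 kN·m

Tension: T = A_s f_y = 1510 × 420 = 634200 N.
Try a within the flange: a = T/(0.85 f'_c b_f) = 634200/(0.85 × 21.5 × 1570) = 22.10 mm.
Since a = 22.10 ≤ h_f = 95 mm, the stress block lies entirely in the flange; analyse as a rectangular beam of width b_f.
M_n = T(d − a/2) = 634200 × (730 − 11.05) = 455.96 × 10⁶ N·mm.
M_n = 455.96 kN·m.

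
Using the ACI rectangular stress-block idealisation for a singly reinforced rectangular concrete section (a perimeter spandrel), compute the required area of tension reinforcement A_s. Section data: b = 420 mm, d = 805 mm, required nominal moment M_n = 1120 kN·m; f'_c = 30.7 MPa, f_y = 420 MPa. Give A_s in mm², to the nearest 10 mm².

With M_n = 0.85 f'_c a b (d − a/2), solve the quadratic for a:
a = d − √(d² − 2M_n/(0.85 f'_c b)) = 805 − √(805² − 2 × 1120×10⁶/(0.85 × 30.7 × 420)) = 138.93 mm.
A_s = 0.85 f'_c a b / f_y = 0.85 × 30.7 × 138.93 × 420 / 420 = 3625.4 mm².

A_s ≈ 3630 mm²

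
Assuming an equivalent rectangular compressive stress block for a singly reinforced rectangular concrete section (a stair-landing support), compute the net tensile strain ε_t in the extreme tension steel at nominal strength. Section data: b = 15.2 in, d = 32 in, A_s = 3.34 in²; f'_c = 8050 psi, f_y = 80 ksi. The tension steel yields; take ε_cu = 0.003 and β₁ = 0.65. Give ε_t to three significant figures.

ε_t ≈ 0.0213

a = A_s f_y/(0.85 f'_c b) = 2.569 in.
β₁ = 0.65, so c = a/β₁ = 2.569/0.65 = 3.952 in.
From the linear strain diagram with ε_cu = 0.003: ε_t = 0.003 (d − c)/c = 0.003 × (32 − 3.952)/3.952 = 0.0213.
Since ε_t ≥ 0.005, the section is tension-controlled.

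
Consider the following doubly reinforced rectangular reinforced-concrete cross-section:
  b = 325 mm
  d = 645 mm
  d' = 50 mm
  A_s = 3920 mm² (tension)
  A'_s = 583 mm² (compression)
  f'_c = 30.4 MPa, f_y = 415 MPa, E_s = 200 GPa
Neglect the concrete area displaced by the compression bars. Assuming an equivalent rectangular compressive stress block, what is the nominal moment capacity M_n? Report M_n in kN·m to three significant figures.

Assume both tension and compression steel yield.
Net tension couple steel: A_s − A'_s = 3337 mm².
a = (A_s − A'_s) f_y / (0.85 f'_c b) = 1384855/(0.85 × 30.4 × 325) = 164.90 mm.
c = a/β₁ = 164.90/0.833 = 197.96 mm; ε'_s = 0.003(c − d')/c = 0.0022 ≥ f_y/E_s = 0.0021, so compression steel does yield.
M_n = (A_s − A'_s) f_y (d − a/2) + A'_s f_y (d − d') = [1384855 × (645 − 82.45) + 241945 × (645 − 50)] × 10⁻⁶ = 779.05 + 143.96 = 923.01 kN·m.

M_n ≈ 923 kN·m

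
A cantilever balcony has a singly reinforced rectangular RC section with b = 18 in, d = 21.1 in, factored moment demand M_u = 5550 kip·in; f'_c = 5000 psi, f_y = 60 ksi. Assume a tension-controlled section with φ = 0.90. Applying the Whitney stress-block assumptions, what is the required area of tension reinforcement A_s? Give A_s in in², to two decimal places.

M_n = M_u/φ = 5550/0.90 = 6166.67 kip·in.
From M_n = 0.85 f'_c a b (d − a/2):
a = d − √(d² − 2M_n/(0.85 f'_c b)) = 21.1 − √(21.1² − 2 × 6166.67/(0.85 × 5 × 18)) = 4.248 in.
A_s = 0.85 f'_c a b / f_y = 0.85 × 5 × 4.248 × 18 / 60 = 5.416 in².

A_s ≈ 5.42 in²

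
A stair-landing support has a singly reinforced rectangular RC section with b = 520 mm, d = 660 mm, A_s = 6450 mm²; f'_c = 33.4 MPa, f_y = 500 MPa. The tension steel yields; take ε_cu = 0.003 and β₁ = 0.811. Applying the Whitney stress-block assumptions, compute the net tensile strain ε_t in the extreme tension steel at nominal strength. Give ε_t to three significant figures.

a = A_s f_y/(0.85 f'_c b) = 218.45 mm.
β₁ = 0.811, so c = a/β₁ = 218.45/0.811 = 269.36 mm.
From the linear strain diagram with ε_cu = 0.003: ε_t = 0.003 (d − c)/c = 0.003 × (660 − 269.36)/269.36 = 0.00435.
ε_t is between 0.004 and 0.005 — transition zone.

ε_t ≈ 0.00435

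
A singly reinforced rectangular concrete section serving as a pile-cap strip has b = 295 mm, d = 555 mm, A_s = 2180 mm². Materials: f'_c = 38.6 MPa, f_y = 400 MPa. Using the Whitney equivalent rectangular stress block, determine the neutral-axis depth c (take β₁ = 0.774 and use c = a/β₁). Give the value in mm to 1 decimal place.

c ≈ 116.4 mm

T = A_s f_y = 2180 × 400 = 872000 N = 872 kN.
Setting C = 0.85 f'_c a b equal to T: a = 872000/(0.85 × 38.6 × 295) = 90.092 mm.
With β₁ = 0.774, c = a/β₁ = 90.092/0.774 = 116.4 mm.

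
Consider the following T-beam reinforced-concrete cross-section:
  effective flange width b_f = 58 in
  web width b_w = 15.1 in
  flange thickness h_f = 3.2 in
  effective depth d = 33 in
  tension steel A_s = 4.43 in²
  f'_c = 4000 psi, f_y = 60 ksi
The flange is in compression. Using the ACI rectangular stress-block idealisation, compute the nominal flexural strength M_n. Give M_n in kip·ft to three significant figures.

Tension: T = A_s f_y = 4.43 × 60 = 265.8 kips.
Try a within the flange: a = T/(0.85 f'_c b_f) = 265.8/(0.85 × 4 × 58) = 1.348 in.
Since a = 1.348 ≤ h_f = 3.2 in, the stress block lies entirely in the flange; analyse as a rectangular beam of width b_f.
M_n = T(d − a/2) = 265.8 × (33 − 0.674) = 8592.3 kip·in.
M_n = 8592.3/12 = 716.03 kip·ft.

M_n ≈ 716 kip·ft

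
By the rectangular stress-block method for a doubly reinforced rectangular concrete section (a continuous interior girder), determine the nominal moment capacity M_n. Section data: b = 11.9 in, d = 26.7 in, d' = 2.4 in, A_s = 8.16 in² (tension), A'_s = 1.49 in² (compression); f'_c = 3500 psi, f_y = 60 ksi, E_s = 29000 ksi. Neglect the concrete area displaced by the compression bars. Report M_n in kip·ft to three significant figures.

Assume both steels yield.
a = (A_s − A'_s) f_y/(0.85 f'_c b) = (8.16 − 1.49) × 60/(0.85 × 3.5 × 11.9) = 11.304 in.
c = a/β₁ = 11.304/0.85 = 13.299 in; ε'_s = 0.003(c − d')/c = 0.0025 ≥ ε_y = 0.0021, so the compression steel yields.
M_n = (A_s − A'_s) f_y (d − a/2) + A'_s f_y (d − d') = 400.2 × (26.7 − 5.652) + 89.4 × (26.7 − 2.4) = 8423.4 + 2172.4 = 10595.8 kip·in = 10595.8/12 = 882.98 kip·ft.

M_n ≈ 883 kip·ft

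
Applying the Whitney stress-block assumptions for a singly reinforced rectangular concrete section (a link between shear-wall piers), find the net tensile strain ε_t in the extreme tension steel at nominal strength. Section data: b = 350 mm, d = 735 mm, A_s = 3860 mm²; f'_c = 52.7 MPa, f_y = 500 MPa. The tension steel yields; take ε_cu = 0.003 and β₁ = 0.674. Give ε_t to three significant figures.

ε_t ≈ 0.00907

a = A_s f_y/(0.85 f'_c b) = 123.10 mm.
β₁ = 0.674, so c = a/β₁ = 123.10/0.674 = 182.64 mm.
From the linear strain diagram with ε_cu = 0.003: ε_t = 0.003 (d − c)/c = 0.003 × (735 − 182.64)/182.64 = 0.00907.
Since ε_t ≥ 0.005, the section is tension-controlled.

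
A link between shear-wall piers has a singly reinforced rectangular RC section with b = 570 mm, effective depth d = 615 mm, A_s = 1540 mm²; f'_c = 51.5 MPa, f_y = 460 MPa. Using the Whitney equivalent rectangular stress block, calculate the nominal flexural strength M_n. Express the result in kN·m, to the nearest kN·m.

T = A_s f_y = 1540 × 460 = 708400 N = 708.4 kN.
From C = T: a = T/(0.85 f'_c b) = 708400/(0.85 × 51.5 × 570) = 28.39 mm.
M_n = T(d − a/2) = 708.4 kN × (615 − 14.195) mm = 425.61 kN·m.

M_n ≈ 426 kN·m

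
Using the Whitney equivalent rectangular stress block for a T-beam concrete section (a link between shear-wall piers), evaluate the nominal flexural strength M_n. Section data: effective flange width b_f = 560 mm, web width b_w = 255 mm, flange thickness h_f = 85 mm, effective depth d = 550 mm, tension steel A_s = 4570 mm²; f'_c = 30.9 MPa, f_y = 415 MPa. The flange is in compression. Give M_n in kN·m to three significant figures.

M_n ≈ 904 kN·m

Tension: T = A_s f_y = 4570 × 415 = 1896550 N.
Try a within the flange: a = T/(0.85 f'_c b_f) = 1896550/(0.85 × 30.9 × 560) = 128.94 mm.
a = 128.94 > h_f = 85 mm: the block extends into the web. Split into flange-overhang and web parts.
C_f = 0.85 f'_c (b_f − b_w) h_f = 0.85 × 30.9 × (560 − 255) × 85 = 680920 N.
Remaining web compression depth: a_w = (T − C_f)/(0.85 f'_c b_w) = (1896550 − 680920)/(0.85 × 30.9 × 255) = 181.50 mm.
M_n = C_f(d − h_f/2) + (T − C_f)(d − a_w/2) = 680920 × (550 − 42.5) + 1215630 × (550 − 90.75) = 345.57 + 558.28 = 903.85 × 10⁶ N·mm.
M_n = 903.85 kN·m.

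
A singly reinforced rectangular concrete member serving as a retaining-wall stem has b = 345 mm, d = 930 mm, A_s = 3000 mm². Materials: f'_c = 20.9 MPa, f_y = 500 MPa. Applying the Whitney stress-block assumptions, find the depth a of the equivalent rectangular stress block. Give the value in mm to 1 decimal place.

T = A_s f_y = 3000 × 500 = 1500000 N = 1500 kN.
Setting C = 0.85 f'_c a b equal to T: a = 1500000/(0.85 × 20.9 × 345) = 244.7 mm.

a ≈ 244.7 mm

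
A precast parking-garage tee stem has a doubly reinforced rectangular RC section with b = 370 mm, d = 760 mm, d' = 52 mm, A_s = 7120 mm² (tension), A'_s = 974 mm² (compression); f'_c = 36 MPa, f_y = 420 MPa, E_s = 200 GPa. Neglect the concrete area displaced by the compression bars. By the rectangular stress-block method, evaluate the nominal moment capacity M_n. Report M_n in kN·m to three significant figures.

M_n ≈ 1960 kN·m

Assume both tension and compression steel yield.
Net tension couple steel: A_s − A'_s = 6146 mm².
a = (A_s − A'_s) f_y / (0.85 f'_c b) = 2581320/(0.85 × 36 × 370) = 227.99 mm.
c = a/β₁ = 227.99/0.793 = 287.50 mm; ε'_s = 0.003(c − d')/c = 0.0025 ≥ f_y/E_s = 0.0021, so compression steel does yield.
M_n = (A_s − A'_s) f_y (d − a/2) + A'_s f_y (d − d') = [2581320 × (760 − 113.995) + 409080 × (760 − 52)] × 10⁻⁶ = 1667.55 + 289.63 = 1957.18 kN·m.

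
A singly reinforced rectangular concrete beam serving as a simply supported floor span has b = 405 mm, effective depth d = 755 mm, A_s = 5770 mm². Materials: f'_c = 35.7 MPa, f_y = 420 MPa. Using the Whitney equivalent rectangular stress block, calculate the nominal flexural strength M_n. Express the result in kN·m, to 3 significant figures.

M_n ≈ 1590 kN·m

T = A_s f_y = 5770 × 420 = 2423400 N = 2423.4 kN.
From C = T: a = T/(0.85 f'_c b) = 2423400/(0.85 × 35.7 × 405) = 197.19 mm.
M_n = T(d − a/2) = 2423.4 kN × (755 − 98.595) mm = 1590.73 kN·m.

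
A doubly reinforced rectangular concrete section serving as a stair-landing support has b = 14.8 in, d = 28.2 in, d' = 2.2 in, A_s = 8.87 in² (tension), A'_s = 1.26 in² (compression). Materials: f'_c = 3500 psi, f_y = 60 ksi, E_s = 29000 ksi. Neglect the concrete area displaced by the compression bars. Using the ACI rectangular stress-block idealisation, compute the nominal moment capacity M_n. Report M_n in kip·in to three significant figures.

M_n ≈ 12500 kip·in

Assume both steels yield.
a = (A_s − A'_s) f_y/(0.85 f'_c b) = (8.87 − 1.26) × 60/(0.85 × 3.5 × 14.8) = 10.370 in.
c = a/β₁ = 10.370/0.85 = 12.200 in; ε'_s = 0.003(c − d')/c = 0.0025 ≥ ε_y = 0.0021, so the compression steel yields.
M_n = (A_s − A'_s) f_y (d − a/2) + A'_s f_y (d − d') = 456.6 × (28.2 − 5.185) + 75.6 × (28.2 − 2.2) = 10508.6 + 1965.6 = 12474.2 kip·in.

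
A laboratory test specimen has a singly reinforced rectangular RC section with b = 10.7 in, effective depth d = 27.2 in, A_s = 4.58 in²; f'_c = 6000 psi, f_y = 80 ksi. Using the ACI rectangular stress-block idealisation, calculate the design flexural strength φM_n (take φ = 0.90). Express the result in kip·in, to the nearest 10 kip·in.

φM_n ≈ 7860 kip·in

T = A_s f_y = 4.58 × 80 = 366.4 kips.
a = T/(0.85 f'_c b) = 366.4/(0.85 × 6 × 10.7) = 6.714 in.
M_n = T(d − a/2) = 366.4 × (27.2 − 3.357) = 8736.1 kip·in.
φM_n = 0.90 × 8736.1 = 7862.5 kip·in.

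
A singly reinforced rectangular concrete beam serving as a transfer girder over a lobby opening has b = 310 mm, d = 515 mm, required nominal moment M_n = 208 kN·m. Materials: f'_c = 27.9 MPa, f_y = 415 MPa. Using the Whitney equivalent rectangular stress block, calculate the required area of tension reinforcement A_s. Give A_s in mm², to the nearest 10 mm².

With M_n = 0.85 f'_c a b (d − a/2), solve the quadratic for a:
a = d − √(d² − 2M_n/(0.85 f'_c b)) = 515 − √(515² − 2 × 208×10⁶/(0.85 × 27.9 × 310)) = 58.23 mm.
A_s = 0.85 f'_c a b / f_y = 0.85 × 27.9 × 58.23 × 310 / 415 = 1031.5 mm².

A_s ≈ 1030 mm²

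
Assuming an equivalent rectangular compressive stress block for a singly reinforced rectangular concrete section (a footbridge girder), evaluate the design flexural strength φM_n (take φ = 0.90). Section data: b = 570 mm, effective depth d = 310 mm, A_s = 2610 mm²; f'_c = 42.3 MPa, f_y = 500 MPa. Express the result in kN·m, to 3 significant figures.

φM_n ≈ 327 kN·m

T = A_s f_y = 2610 × 500 = 1305000 N = 1305 kN.
From C = T: a = T/(0.85 f'_c b) = 1305000/(0.85 × 42.3 × 570) = 63.68 mm.
M_n = T(d − a/2) = 1305 kN × (310 − 31.84) mm = 363.00 kN·m.
φM_n = 0.90 × 363.00 = 326.70 kN·m.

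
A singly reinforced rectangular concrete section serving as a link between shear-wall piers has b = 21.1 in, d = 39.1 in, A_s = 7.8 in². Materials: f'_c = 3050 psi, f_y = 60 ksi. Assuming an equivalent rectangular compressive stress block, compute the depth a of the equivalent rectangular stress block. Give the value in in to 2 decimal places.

T = A_s f_y = 7.8 × 60 = 468 kips.
a = T/(0.85 f'_c b) = 468/(0.85 × 3.05 × 21.1) = 8.56 in.

a ≈ 8.56 in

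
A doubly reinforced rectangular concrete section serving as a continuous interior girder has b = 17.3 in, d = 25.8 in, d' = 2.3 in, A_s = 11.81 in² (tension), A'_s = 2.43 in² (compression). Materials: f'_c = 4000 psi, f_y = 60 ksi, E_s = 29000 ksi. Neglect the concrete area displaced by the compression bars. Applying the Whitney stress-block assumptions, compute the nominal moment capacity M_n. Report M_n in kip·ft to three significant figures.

M_n ≈ 1270 kip·ft

Assume both steels yield.
a = (A_s − A'_s) f_y/(0.85 f'_c b) = (11.81 − 2.43) × 60/(0.85 × 4 × 17.3) = 9.568 in.
c = a/β₁ = 9.568/0.85 = 11.256 in; ε'_s = 0.003(c − d')/c = 0.0024 ≥ ε_y = 0.0021, so the compression steel yields.
M_n = (A_s − A'_s) f_y (d − a/2) + A'_s f_y (d − d') = 562.8 × (25.8 − 4.784) + 145.8 × (25.8 − 2.3) = 11827.8 + 3426.3 = 15254.1 kip·in = 15254.1/12 = 1271.18 kip·ft.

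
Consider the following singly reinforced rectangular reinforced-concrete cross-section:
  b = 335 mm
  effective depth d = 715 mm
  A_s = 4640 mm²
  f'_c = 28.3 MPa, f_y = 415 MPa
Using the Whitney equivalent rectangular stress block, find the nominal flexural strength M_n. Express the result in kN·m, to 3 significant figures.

T = A_s f_y = 4640 × 415 = 1925600 N = 1925.6 kN.
From C = T: a = T/(0.85 f'_c b) = 1925600/(0.85 × 28.3 × 335) = 238.95 mm.
M_n = T(d − a/2) = 1925.6 kN × (715 − 119.475) mm = 1146.74 kN·m.

M_n ≈ 1150 kN·m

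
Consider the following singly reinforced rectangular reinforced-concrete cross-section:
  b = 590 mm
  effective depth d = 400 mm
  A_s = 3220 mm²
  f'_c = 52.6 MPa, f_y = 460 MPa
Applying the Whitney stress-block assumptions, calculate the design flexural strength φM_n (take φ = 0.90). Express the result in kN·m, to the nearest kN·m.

φM_n ≈ 496 kN·m

T = A_s f_y = 3220 × 460 = 1481200 N = 1481.2 kN.
From C = T: a = T/(0.85 f'_c b) = 1481200/(0.85 × 52.6 × 590) = 56.15 mm.
M_n = T(d − a/2) = 1481.2 kN × (400 − 28.075) mm = 550.90 kN·m.
φM_n = 0.90 × 550.90 = 495.81 kN·m.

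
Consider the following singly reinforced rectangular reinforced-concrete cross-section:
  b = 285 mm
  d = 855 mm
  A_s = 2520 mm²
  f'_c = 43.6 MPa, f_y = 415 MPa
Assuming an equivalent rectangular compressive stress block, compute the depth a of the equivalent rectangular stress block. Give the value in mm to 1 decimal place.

a ≈ 99.0 mm

T = A_s f_y = 2520 × 415 = 1045800 N = 1045.8 kN.
Setting C = 0.85 f'_c a b equal to T: a = 1045800/(0.85 × 43.6 × 285) = 99.0 mm.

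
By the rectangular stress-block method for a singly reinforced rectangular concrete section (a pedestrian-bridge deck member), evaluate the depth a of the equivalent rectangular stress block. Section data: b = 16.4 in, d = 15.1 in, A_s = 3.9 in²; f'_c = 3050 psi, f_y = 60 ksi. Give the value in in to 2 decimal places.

T = A_s f_y = 3.9 × 60 = 234 kips.
a = T/(0.85 f'_c b) = 234/(0.85 × 3.05 × 16.4) = 5.50 in.

a ≈ 5.50 in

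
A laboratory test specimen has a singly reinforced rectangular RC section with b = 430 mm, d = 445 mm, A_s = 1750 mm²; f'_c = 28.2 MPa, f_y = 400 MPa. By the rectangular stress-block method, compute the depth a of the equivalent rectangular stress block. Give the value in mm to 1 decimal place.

a ≈ 67.9 mm

T = A_s f_y = 1750 × 400 = 700000 N = 700 kN.
Setting C = 0.85 f'_c a b equal to T: a = 700000/(0.85 × 28.2 × 430) = 67.9 mm.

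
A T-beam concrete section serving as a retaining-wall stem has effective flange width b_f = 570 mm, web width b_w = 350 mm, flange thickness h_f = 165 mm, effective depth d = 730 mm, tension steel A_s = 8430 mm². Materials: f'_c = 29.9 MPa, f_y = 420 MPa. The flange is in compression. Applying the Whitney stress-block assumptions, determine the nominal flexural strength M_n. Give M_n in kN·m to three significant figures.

M_n ≈ 2120 kN·m

Tension: T = A_s f_y = 8430 × 420 = 3540600 N.
Try a within the flange: a = T/(0.85 f'_c b_f) = 3540600/(0.85 × 29.9 × 570) = 244.41 mm.
a = 244.41 > h_f = 165 mm: the block extends into the web. Split into flange-overhang and web parts.
C_f = 0.85 f'_c (b_f − b_w) h_f = 0.85 × 29.9 × (570 − 350) × 165 = 922565 N.
Remaining web compression depth: a_w = (T − C_f)/(0.85 f'_c b_w) = (3540600 − 922565)/(0.85 × 29.9 × 350) = 294.32 mm.
M_n = C_f(d − h_f/2) + (T − C_f)(d − a_w/2) = 922565 × (730 − 82.5) + 2618035 × (730 − 147.16) = 597.36 + 1525.90 = 2123.26 × 10⁶ N·mm.
M_n = 2123.26 kN·m.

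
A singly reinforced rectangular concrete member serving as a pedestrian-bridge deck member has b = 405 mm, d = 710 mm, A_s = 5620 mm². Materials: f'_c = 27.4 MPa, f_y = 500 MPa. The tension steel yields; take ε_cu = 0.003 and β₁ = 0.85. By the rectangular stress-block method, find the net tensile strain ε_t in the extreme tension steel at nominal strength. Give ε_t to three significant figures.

a = A_s f_y/(0.85 f'_c b) = 297.91 mm.
β₁ = 0.85, so c = a/β₁ = 297.91/0.85 = 350.48 mm.
From the linear strain diagram with ε_cu = 0.003: ε_t = 0.003 (d − c)/c = 0.003 × (710 − 350.48)/350.48 = 0.00308.
ε_t < 0.004 — the section is over-reinforced for flexure under ACI limits.

ε_t ≈ 0.00308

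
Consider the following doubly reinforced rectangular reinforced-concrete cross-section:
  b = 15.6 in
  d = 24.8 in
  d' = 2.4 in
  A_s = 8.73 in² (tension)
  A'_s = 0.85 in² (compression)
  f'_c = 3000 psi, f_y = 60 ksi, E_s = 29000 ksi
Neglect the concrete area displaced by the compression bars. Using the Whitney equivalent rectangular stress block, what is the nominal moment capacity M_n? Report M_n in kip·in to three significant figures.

M_n ≈ 10100 kip·in

Assume both steels yield.
a = (A_s − A'_s) f_y/(0.85 f'_c b) = (8.73 − 0.85) × 60/(0.85 × 3 × 15.6) = 11.885 in.
c = a/β₁ = 11.885/0.85 = 13.982 in; ε'_s = 0.003(c − d')/c = 0.0025 ≥ ε_y = 0.0021, so the compression steel yields.
M_n = (A_s − A'_s) f_y (d − a/2) + A'_s f_y (d − d') = 472.8 × (24.8 − 5.9425) + 51 × (24.8 − 2.4) = 8915.8 + 1142.4 = 10058.2 kip·in.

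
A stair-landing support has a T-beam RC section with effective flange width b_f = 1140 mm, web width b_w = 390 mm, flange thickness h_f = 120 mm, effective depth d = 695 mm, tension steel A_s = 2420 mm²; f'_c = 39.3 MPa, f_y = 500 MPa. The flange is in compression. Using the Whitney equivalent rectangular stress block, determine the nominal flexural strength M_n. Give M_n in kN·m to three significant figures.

Tension: T = A_s f_y = 2420 × 500 = 1210000 N.
Try a within the flange: a = T/(0.85 f'_c b_f) = 1210000/(0.85 × 39.3 × 1140) = 31.77 mm.
Since a = 31.77 ≤ h_f = 120 mm, the stress block lies entirely in the flange; analyse as a rectangular beam of width b_f.
M_n = T(d − a/2) = 1210000 × (695 − 15.885) = 821.73 × 10⁶ N·mm.
M_n = 821.73 kN·m.

M_n ≈ 822 kN·m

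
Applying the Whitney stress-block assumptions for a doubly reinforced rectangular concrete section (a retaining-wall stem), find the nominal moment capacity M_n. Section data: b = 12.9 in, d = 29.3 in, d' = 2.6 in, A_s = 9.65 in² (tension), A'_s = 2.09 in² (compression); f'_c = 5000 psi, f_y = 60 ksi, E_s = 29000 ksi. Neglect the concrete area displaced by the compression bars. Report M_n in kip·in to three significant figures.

Assume both steels yield.
a = (A_s − A'_s) f_y/(0.85 f'_c b) = (9.65 − 2.09) × 60/(0.85 × 5 × 12.9) = 8.274 in.
c = a/β₁ = 8.274/0.8 = 10.343 in; ε'_s = 0.003(c − d')/c = 0.0022 ≥ ε_y = 0.0021, so the compression steel yields.
M_n = (A_s − A'_s) f_y (d − a/2) + A'_s f_y (d − d') = 453.6 × (29.3 − 4.137) + 125.4 × (29.3 − 2.6) = 11413.9 + 3348.2 = 14762.1 kip·in.

M_n ≈ 14800 kip·in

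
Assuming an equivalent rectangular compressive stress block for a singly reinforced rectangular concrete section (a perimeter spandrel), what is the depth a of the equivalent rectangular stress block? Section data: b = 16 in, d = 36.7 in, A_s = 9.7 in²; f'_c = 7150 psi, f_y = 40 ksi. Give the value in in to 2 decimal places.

T = A_s f_y = 9.7 × 40 = 388 kips.
a = T/(0.85 f'_c b) = 388/(0.85 × 7.15 × 16) = 3.99 in.

a ≈ 3.99 in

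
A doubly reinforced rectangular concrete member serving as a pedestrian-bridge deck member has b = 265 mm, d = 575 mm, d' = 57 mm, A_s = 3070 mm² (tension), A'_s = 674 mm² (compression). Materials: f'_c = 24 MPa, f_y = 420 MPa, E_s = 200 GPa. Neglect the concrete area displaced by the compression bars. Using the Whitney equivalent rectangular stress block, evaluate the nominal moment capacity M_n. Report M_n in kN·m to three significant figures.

M_n ≈ 632 kN·m

Assume both tension and compression steel yield.
Net tension couple steel: A_s − A'_s = 2396 mm².
a = (A_s − A'_s) f_y / (0.85 f'_c b) = 1006320/(0.85 × 24 × 265) = 186.15 mm.
c = a/β₁ = 186.15/0.85 = 219.00 mm; ε'_s = 0.003(c − d')/c = 0.0022 ≥ f_y/E_s = 0.0021, so compression steel does yield.
M_n = (A_s − A'_s) f_y (d − a/2) + A'_s f_y (d − d') = [1006320 × (575 − 93.075) + 283080 × (575 − 57)] × 10⁻⁶ = 484.97 + 146.64 = 631.61 kN·m.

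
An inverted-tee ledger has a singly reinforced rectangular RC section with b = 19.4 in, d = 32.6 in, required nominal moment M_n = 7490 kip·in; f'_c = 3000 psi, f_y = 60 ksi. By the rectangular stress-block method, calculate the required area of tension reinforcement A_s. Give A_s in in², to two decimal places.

A_s ≈ 4.15 in²

From M_n = 0.85 f'_c a b (d − a/2):
a = d − √(d² − 2M_n/(0.85 f'_c b)) = 32.6 − √(32.6² − 2 × 7490/(0.85 × 3 × 19.4)) = 5.033 in.
A_s = 0.85 f'_c a b / f_y = 0.85 × 3 × 5.033 × 19.4 / 60 = 4.150 in².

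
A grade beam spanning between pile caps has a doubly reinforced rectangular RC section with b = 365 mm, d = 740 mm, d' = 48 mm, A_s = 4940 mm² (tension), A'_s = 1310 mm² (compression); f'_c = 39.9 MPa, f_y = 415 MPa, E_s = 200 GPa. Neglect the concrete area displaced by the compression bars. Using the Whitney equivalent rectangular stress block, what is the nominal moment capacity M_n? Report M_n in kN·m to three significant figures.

M_n ≈ 1400 kN·m

Assume both tension and compression steel yield.
Net tension couple steel: A_s − A'_s = 3630 mm².
a = (A_s − A'_s) f_y / (0.85 f'_c b) = 1506450/(0.85 × 39.9 × 365) = 121.69 mm.
c = a/β₁ = 121.69/0.765 = 159.07 mm; ε'_s = 0.003(c − d')/c = 0.0021 ≥ f_y/E_s = 0.0021, so compression steel does yield.
M_n = (A_s − A'_s) f_y (d − a/2) + A'_s f_y (d − d') = [1506450 × (740 − 60.845) + 543650 × (740 − 48)] × 10⁻⁶ = 1023.11 + 376.21 = 1399.32 kN·m.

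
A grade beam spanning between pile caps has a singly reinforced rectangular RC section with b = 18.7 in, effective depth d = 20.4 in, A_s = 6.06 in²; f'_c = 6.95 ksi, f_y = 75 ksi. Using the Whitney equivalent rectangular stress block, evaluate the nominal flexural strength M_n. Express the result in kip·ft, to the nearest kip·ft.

T = A_s f_y = 6.06 × 75 = 454.5 kips.
a = T/(0.85 f'_c b) = 454.5/(0.85 × 6.95 × 18.7) = 4.114 in.
M_n = T(d − a/2) = 454.5 × (20.4 − 2.057) = 8336.9 kip·in = 8336.9/12 = 694.74 kip·ft.

M_n ≈ 695 kip·ft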